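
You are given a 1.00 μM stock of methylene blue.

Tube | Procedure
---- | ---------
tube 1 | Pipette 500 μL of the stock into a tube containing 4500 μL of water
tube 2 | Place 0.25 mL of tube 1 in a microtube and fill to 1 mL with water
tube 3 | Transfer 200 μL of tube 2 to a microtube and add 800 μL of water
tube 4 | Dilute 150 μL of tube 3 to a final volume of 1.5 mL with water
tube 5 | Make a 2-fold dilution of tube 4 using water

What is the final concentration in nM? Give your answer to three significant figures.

0.250 nM

Step 1: 500 μL + 4500 μL = 5000 μL total → factor 5000/500 = 10
Step 2: 0.25 mL brought to 1 mL → factor 1/0.25 = 4
Step 3: 200 μL + 800 μL = 1000 μL total → factor 1000/200 = 5
Step 4: 150 μL brought to 1.5 mL → factor 1500/150 = 10
Step 5: 2-fold → factor 2
Overall dilution factor = 10 × 4 × 5 × 10 × 2 = 4000
Final = 1.00 μM / 4000 = 0.0002500 μM = 0.250 nM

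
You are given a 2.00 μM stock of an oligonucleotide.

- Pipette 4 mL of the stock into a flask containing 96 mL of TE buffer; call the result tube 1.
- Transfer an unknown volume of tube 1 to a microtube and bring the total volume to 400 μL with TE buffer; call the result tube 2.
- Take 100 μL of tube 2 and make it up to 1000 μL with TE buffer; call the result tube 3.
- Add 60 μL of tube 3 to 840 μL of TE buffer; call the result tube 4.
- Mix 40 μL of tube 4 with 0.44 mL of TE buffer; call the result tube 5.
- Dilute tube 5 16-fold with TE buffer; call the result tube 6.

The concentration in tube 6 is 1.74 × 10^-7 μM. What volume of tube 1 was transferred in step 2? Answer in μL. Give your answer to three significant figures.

25.1 μL

Step 1: 4 mL + 96 mL = 100 mL total → factor 100/4 = 25
Step 2: v brought to 400 μL → factor = 400 μL/v
Step 3: 100 μL brought to 1000 μL → factor 1000/100 = 10
Step 4: 60 μL + 840 μL = 900 μL total → factor 900/60 = 15
Step 5: 40 μL + 0.44 mL = 480 μL total → factor 480/40 = 12
Step 6: 16-fold → factor 16
Product of known-step factors = 7.2 × 10^5
Overall factor = 2.00 μM / (1.74 × 10^-7 μM) = 1.1494 × 10^7
Step-2 factor = 1.1494 × 10^7 / 7.2 × 10^5 = 15.964
v = 400 μL / 15.964 = 25.1 μL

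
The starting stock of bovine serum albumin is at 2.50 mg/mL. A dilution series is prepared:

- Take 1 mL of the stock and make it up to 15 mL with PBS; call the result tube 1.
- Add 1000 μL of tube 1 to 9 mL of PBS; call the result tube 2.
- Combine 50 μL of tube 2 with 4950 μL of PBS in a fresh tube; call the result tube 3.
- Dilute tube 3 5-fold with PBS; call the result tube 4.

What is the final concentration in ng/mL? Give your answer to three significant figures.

33.3 ng/mL

Step 1: 1 mL brought to 15 mL → factor 15/1 = 15
Step 2: 1000 μL + 9 mL = 10000 μL total → factor 10000/1000 = 10
Step 3: 50 μL + 4950 μL = 5000 μL total → factor 5000/50 = 100
Step 4: 5-fold → factor 5
Overall dilution factor = 15 × 10 × 100 × 5 = 75000
Final = 2.50 mg/mL / 75000 = 3.333 × 10^-5 mg/mL = 33.3 ng/mL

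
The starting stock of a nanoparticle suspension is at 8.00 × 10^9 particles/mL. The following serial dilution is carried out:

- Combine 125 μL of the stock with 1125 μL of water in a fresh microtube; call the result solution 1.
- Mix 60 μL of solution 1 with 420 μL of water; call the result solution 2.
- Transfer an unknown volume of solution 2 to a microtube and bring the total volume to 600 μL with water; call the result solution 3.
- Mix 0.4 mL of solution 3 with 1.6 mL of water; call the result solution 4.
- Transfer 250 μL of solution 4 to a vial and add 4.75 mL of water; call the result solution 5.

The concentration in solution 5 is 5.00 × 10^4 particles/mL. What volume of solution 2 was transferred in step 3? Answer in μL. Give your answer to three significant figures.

Step 1: 125 μL + 1125 μL = 1250 μL total → factor 1250/125 = 10
Step 2: 60 μL + 420 μL = 480 μL total → factor 480/60 = 8
Step 3: v brought to 600 μL → factor = 600 μL/v
Step 4: 0.4 mL + 1.6 mL = 2 mL total → factor 2/0.4 = 5
Step 5: 250 μL + 4.75 mL = 5000 μL total → factor 5000/250 = 20
Product of known-step factors = 8000
Overall factor = 8.00 × 10^9 particles/mL / (5.00 × 10^4 particles/mL) = 1.6 × 10^5
Step-3 factor = 1.6 × 10^5 / 8000 = 20
v = 600 μL / 20 = 30.0 μL

30.0 μL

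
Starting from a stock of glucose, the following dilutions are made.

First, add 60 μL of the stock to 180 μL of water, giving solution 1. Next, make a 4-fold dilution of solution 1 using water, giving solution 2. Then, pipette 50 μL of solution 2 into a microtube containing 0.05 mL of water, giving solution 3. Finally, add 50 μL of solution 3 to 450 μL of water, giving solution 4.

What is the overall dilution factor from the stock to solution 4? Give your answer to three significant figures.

Step 1: 60 μL + 180 μL = 240 μL total → factor 240/60 = 4
Step 2: 4-fold → factor 4
Step 3: 50 μL + 0.05 mL = 100 μL total → factor 100/50 = 2
Step 4: 50 μL + 450 μL = 500 μL total → factor 500/50 = 10
Overall dilution factor = 4 × 4 × 2 × 10 = 320

320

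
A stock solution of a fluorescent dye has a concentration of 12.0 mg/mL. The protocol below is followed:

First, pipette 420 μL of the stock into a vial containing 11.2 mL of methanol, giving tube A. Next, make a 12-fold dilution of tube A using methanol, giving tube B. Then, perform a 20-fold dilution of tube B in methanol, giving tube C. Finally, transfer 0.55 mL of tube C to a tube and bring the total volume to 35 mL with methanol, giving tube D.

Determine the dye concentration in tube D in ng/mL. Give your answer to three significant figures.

28.4 ng/mL

Step 1: 420 μL + 11.2 mL = 11620 μL total → factor 11620/420 = 27.667
Step 2: 12-fold → factor 12
Step 3: 20-fold → factor 20
Step 4: 0.55 mL brought to 35 mL → factor 35/0.55 = 63.636
Overall dilution factor = 27.667 × 12 × 20 × 63.636 = 4.2255 × 10^5
Final = 12.0 mg/mL / 4.2255 × 10^5 = 2.840 × 10^-5 mg/mL = 28.4 ng/mL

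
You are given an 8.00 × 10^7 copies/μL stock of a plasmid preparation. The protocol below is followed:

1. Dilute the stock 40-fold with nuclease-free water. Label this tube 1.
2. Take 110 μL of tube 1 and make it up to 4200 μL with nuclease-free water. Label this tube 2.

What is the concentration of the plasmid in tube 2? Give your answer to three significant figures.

Step 1: 40-fold → factor 40
Step 2: 110 μL brought to 4200 μL → factor 4200/110 = 38.182
Overall dilution factor = 40 × 38.182 = 1527.3
Final = 8.00 × 10^7 copies/μL / 1527.3 = 5.24 × 10^4 copies/μL

5.24 × 10^4 copies/μL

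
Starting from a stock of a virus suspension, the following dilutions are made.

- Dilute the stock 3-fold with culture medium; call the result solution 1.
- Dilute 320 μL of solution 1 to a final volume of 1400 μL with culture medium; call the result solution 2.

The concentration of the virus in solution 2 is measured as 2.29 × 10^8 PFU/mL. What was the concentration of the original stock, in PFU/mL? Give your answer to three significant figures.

Step 1: 3-fold → factor 3
Step 2: 320 μL brought to 1400 μL → factor 1400/320 = 4.375
Overall dilution factor = 3 × 4.375 = 13.125
Stock = 2.29 × 10^8 PFU/mL × 13.125 = 3.01 × 10^9 PFU/mL

3.01 × 10^9 PFU/mL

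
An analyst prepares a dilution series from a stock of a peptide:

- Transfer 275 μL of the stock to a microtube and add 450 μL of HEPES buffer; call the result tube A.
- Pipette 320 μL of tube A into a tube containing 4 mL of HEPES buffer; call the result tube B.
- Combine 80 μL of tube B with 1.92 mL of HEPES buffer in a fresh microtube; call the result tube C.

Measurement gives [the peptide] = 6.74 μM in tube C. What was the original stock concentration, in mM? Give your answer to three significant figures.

6.00 mM

Step 1: 275 μL + 450 μL = 725 μL total → factor 725/275 = 2.6364
Step 2: 320 μL + 4 mL = 4320 μL total → factor 4320/320 = 13.5
Step 3: 80 μL + 1.92 mL = 2000 μL total → factor 2000/80 = 25
Overall dilution factor = 2.6364 × 13.5 × 25 = 889.77
Stock = 6.74 μM × 889.77 = 5997 μM = 6.00 mM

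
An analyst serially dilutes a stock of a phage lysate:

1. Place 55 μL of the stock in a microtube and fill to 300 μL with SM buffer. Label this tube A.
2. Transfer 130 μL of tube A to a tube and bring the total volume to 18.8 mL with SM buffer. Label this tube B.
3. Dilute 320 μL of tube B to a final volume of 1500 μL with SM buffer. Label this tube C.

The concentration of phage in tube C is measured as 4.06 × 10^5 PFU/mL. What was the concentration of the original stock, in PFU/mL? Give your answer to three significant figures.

Step 1: 55 μL brought to 300 μL → factor 300/55 = 5.4545
Step 2: 130 μL brought to 18.8 mL → factor 18800/130 = 144.62
Step 3: 320 μL brought to 1500 μL → factor 1500/320 = 4.6875
Overall dilution factor = 5.4545 × 144.62 × 4.6875 = 3697.6
Stock = 4.06 × 10^5 PFU/mL × 3697.6 = 1.50 × 10^9 PFU/mL

1.50 × 10^9 PFU/mL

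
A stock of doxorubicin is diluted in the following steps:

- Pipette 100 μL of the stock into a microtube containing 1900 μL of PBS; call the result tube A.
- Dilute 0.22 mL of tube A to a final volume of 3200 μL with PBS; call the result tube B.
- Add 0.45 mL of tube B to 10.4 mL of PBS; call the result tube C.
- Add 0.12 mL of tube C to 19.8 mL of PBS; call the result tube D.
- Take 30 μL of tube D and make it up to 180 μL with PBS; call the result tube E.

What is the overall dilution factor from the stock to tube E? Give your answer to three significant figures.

Step 1: 100 μL + 1900 μL = 2000 μL total → factor 2000/100 = 20
Step 2: 0.22 mL brought to 3200 μL → factor 3.2/0.22 = 14.545
Step 3: 0.45 mL + 10.4 mL = 10.85 mL total → factor 10.85/0.45 = 24.111
Step 4: 0.12 mL + 19.8 mL = 19.92 mL total → factor 19.92/0.12 = 166
Step 5: 30 μL brought to 180 μL → factor 180/30 = 6
Overall dilution factor = 20 × 14.545 × 24.111 × 166 × 6 = 6.9861 × 10^6

6.99 × 10^6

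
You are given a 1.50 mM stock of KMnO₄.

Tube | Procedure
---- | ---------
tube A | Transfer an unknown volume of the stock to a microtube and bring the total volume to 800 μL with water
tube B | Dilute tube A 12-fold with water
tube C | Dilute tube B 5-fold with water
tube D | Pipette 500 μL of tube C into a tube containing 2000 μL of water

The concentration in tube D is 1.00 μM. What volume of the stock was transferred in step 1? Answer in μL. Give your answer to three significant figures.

160 μL

Step 1: v brought to 800 μL → factor = 800 μL/v
Step 2: 12-fold → factor 12
Step 3: 5-fold → factor 5
Step 4: 500 μL + 2000 μL = 2500 μL total → factor 2500/500 = 5
Product of known-step factors = 300
Overall factor = 1.50 mM / (1.00 μM) = 1500
Step-1 factor = 1500 / 300 = 5
v = 800 μL / 5 = 160 μL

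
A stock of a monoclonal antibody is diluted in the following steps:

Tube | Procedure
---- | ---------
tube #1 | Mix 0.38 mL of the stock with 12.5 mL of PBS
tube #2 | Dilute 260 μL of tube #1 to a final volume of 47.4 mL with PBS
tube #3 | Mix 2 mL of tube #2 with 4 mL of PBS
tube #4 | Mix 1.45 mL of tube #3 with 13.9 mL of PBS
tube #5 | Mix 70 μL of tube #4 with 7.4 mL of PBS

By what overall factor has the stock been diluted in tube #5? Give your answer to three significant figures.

2.09 × 10^7

Step 1: 0.38 mL + 12.5 mL = 12.88 mL total → factor 12.88/0.38 = 33.895
Step 2: 260 μL brought to 47.4 mL → factor 47400/260 = 182.31
Step 3: 2 mL + 4 mL = 6 mL total → factor 6/2 = 3
Step 4: 1.45 mL + 13.9 mL = 15.35 mL total → factor 15.35/1.45 = 10.586
Step 5: 70 μL + 7.4 mL = 7470 μL total → factor 7470/70 = 106.71
Overall dilution factor = 33.895 × 182.31 × 3 × 10.586 × 106.71 = 2.0942 × 10^7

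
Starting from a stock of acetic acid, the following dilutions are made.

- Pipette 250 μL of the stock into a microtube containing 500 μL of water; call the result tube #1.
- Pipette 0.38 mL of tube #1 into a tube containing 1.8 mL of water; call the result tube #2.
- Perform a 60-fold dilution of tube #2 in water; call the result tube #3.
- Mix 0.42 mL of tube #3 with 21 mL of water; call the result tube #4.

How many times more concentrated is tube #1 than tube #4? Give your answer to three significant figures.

1.76 × 10^4

Step 1: 250 μL + 500 μL = 750 μL total → factor 750/250 = 3
Step 2: 0.38 mL + 1.8 mL = 2.18 mL total → factor 2.18/0.38 = 5.7368
Step 3: 60-fold → factor 60
Step 4: 0.42 mL + 21 mL = 21.42 mL total → factor 21.42/0.42 = 51
Dilution factor to tube #1 = 3; to tube #4 = 52664
[tube #1]/[tube #4] = (factor to tube #4)/(factor to tube #1) = 52664/3 = 1.76 × 10^4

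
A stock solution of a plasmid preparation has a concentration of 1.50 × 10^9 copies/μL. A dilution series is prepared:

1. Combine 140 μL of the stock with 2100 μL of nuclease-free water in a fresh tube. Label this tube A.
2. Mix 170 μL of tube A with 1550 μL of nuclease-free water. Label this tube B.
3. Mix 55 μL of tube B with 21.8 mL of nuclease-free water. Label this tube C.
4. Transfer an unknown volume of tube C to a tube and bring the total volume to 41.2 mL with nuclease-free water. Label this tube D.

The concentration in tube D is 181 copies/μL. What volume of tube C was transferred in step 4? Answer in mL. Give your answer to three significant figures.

Step 1: 140 μL + 2100 μL = 2240 μL total → factor 2240/140 = 16
Step 2: 170 μL + 1550 μL = 1720 μL total → factor 1720/170 = 10.118
Step 3: 55 μL + 21.8 mL = 21855 μL total → factor 21855/55 = 397.36
Step 4: v brought to 41.2 mL → factor = 41.2 mL/v
Product of known-step factors = 64326
Overall factor = 1.50 × 10^9 copies/μL / (181 copies/μL) = 8.2873 × 10^6
Step-4 factor = 8.2873 × 10^6 / 64326 = 128.83
v = 41.2 mL / 128.83 = 0.320 mL

0.320 mL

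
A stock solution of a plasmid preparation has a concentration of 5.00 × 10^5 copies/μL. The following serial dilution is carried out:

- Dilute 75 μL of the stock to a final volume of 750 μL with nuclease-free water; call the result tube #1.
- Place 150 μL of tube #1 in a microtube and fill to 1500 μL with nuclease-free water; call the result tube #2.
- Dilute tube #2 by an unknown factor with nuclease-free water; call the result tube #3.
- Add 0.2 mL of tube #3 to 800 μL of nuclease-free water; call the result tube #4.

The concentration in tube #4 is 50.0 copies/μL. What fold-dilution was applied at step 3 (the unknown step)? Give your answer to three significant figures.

20.0-fold

Step 1: 75 μL brought to 750 μL → factor 750/75 = 10
Step 2: 150 μL brought to 1500 μL → factor 1500/150 = 10
Step 3: unknown factor x
Step 4: 0.2 mL + 800 μL = 1 mL total → factor 1/0.2 = 5
Product of known-step factors = 500
Overall factor = 5.00 × 10^5 copies/μL / (50.0 copies/μL) = 10000
x = 10000 / 500 = 20.0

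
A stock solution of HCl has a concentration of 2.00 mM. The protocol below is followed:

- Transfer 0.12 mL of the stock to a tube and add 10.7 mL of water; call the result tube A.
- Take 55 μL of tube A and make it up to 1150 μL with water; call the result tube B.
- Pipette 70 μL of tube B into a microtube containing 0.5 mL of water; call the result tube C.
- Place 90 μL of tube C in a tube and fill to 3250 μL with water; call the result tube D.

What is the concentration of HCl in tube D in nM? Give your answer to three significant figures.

Step 1: 0.12 mL + 10.7 mL = 10.82 mL total → factor 10.82/0.12 = 90.167
Step 2: 55 μL brought to 1150 μL → factor 1150/55 = 20.909
Step 3: 70 μL + 0.5 mL = 570 μL total → factor 570/70 = 8.1429
Step 4: 90 μL brought to 3250 μL → factor 3250/90 = 36.111
Overall dilution factor = 90.167 × 20.909 × 8.1429 × 36.111 = 5.5437 × 10^5
Final = 2.00 mM / 5.5437 × 10^5 = 3.608 × 10^-6 mM = 3.61 nM

3.61 nM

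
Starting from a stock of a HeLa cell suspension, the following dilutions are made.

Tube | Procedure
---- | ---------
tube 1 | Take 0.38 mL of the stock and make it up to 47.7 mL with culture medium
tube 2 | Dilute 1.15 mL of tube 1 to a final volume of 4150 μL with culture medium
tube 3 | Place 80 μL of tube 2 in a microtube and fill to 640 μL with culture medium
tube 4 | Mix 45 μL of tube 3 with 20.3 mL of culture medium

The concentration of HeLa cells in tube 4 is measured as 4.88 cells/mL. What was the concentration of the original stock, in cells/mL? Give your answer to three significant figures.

Step 1: 0.38 mL brought to 47.7 mL → factor 47.7/0.38 = 125.53
Step 2: 1.15 mL brought to 4150 μL → factor 4.15/1.15 = 3.6087
Step 3: 80 μL brought to 640 μL → factor 640/80 = 8
Step 4: 45 μL + 20.3 mL = 20345 μL total → factor 20345/45 = 452.11
Overall dilution factor = 125.53 × 3.6087 × 8 × 452.11 = 1.6384 × 10^6
Stock = 4.88 cells/mL × 1.6384 × 10^6 = 8.00 × 10^6 cells/mL

8.00 × 10^6 cells/mL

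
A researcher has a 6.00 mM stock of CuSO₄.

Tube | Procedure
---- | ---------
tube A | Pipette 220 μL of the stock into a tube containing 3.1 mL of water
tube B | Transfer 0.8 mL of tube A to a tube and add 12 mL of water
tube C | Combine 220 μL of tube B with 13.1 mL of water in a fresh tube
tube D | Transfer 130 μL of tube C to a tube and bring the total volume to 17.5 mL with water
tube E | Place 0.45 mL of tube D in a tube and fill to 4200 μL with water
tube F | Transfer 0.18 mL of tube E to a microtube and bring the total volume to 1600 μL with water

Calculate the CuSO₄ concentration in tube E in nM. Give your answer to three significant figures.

0.327 nM

Step 1: 220 μL + 3.1 mL = 3320 μL total → factor 3320/220 = 15.091
Step 2: 0.8 mL + 12 mL = 12.8 mL total → factor 12.8/0.8 = 16
Step 3: 220 μL + 13.1 mL = 13320 μL total → factor 13320/220 = 60.545
Step 4: 130 μL brought to 17.5 mL → factor 17500/130 = 134.62
Step 5: 0.45 mL brought to 4200 μL → factor 4.2/0.45 = 9.3333
Dilution factor through tube E = 15.091 × 16 × 60.545 × 134.62 × 9.3333 = 1.8367 × 10^7
[tube E] = 6.00 mM / 1.8367 × 10^7 = 3.267 × 10^-7 mM = 0.327 nM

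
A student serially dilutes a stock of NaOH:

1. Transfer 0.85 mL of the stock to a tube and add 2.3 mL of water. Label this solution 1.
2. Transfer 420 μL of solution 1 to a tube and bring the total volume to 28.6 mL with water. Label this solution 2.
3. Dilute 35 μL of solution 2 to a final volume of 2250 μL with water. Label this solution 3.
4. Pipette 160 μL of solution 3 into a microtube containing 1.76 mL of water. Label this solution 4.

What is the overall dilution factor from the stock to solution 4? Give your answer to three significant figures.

1.95 × 10^5

Step 1: 0.85 mL + 2.3 mL = 3.15 mL total → factor 3.15/0.85 = 3.7059
Step 2: 420 μL brought to 28.6 mL → factor 28600/420 = 68.095
Step 3: 35 μL brought to 2250 μL → factor 2250/35 = 64.286
Step 4: 160 μL + 1.76 mL = 1920 μL total → factor 1920/160 = 12
Overall dilution factor = 3.7059 × 68.095 × 64.286 × 12 = 1.9467 × 10^5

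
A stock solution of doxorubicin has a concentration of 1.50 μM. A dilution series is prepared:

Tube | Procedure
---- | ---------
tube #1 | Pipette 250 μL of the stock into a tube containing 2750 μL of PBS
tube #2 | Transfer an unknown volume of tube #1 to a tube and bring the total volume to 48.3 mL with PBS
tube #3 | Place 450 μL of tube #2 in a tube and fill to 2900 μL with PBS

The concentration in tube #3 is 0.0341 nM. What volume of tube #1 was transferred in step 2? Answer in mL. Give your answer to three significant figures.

Step 1: 250 μL + 2750 μL = 3000 μL total → factor 3000/250 = 12
Step 2: v brought to 48.3 mL → factor = 48.3 mL/v
Step 3: 450 μL brought to 2900 μL → factor 2900/450 = 6.4444
Product of known-step factors = 77.333
Overall factor = 1.50 μM / (0.0341 nM) = 43988
Step-2 factor = 43988 / 77.333 = 568.81
v = 48.3 mL / 568.81 = 0.0849 mL

0.0849 mL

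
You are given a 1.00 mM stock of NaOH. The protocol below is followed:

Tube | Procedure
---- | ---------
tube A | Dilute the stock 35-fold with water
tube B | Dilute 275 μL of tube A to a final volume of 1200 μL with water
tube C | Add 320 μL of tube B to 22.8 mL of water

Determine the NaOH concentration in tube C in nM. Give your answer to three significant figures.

90.6 nM

Step 1: 35-fold → factor 35
Step 2: 275 μL brought to 1200 μL → factor 1200/275 = 4.3636
Step 3: 320 μL + 22.8 mL = 23120 μL total → factor 23120/320 = 72.25
Overall dilution factor = 35 × 4.3636 × 72.25 = 11035
Final = 1.00 mM / 11035 = 9.062 × 10^-5 mM = 90.6 nM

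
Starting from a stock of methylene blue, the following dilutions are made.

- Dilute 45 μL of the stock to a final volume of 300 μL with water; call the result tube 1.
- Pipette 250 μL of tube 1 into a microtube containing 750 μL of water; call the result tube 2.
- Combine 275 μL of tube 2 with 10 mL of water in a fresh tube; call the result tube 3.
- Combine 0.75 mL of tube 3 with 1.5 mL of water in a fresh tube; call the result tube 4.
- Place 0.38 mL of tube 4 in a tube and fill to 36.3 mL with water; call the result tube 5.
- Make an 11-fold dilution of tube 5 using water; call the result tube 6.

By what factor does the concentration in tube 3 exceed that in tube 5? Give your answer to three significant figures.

Step 1: 45 μL brought to 300 μL → factor 300/45 = 6.6667
Step 2: 250 μL + 750 μL = 1000 μL total → factor 1000/250 = 4
Step 3: 275 μL + 10 mL = 10275 μL total → factor 10275/275 = 37.364
Step 4: 0.75 mL + 1.5 mL = 2.25 mL total → factor 2.25/0.75 = 3
Step 5: 0.38 mL brought to 36.3 mL → factor 36.3/0.38 = 95.526
Dilution factor to tube 3 = 996.36; to tube 5 = 2.8554 × 10^5
[tube 3]/[tube 5] = (factor to tube 5)/(factor to tube 3) = 2.8554 × 10^5/996.36 = 287

287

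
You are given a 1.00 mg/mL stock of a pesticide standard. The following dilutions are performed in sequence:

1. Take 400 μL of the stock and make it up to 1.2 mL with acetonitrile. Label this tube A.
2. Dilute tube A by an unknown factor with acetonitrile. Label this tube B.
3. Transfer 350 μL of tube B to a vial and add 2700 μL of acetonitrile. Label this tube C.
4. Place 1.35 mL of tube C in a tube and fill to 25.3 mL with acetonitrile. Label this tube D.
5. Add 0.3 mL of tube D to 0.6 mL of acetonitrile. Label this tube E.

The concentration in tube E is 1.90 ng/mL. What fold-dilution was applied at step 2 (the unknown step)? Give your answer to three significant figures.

358-fold

Step 1: 400 μL brought to 1.2 mL → factor 1200/400 = 3
Step 2: unknown factor x
Step 3: 350 μL + 2700 μL = 3050 μL total → factor 3050/350 = 8.7143
Step 4: 1.35 mL brought to 25.3 mL → factor 25.3/1.35 = 18.741
Step 5: 0.3 mL + 0.6 mL = 0.9 mL total → factor 0.9/0.3 = 3
Product of known-step factors = 1469.8
Overall factor = 1.00 mg/mL / (1.90 ng/mL) = 5.2632 × 10^5
x = 5.2632 × 10^5 / 1469.8 = 358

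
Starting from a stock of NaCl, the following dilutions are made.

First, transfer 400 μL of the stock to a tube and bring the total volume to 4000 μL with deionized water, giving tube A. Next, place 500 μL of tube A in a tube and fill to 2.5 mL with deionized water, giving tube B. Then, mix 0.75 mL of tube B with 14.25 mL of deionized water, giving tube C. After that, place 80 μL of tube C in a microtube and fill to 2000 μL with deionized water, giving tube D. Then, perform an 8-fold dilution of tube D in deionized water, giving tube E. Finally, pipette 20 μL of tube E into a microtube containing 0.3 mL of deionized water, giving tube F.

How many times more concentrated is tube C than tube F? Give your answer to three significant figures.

3.20 × 10^3

Step 1: 400 μL brought to 4000 μL → factor 4000/400 = 10
Step 2: 500 μL brought to 2.5 mL → factor 2500/500 = 5
Step 3: 0.75 mL + 14.25 mL = 15 mL total → factor 15/0.75 = 20
Step 4: 80 μL brought to 2000 μL → factor 2000/80 = 25
Step 5: 8-fold → factor 8
Step 6: 20 μL + 0.3 mL = 320 μL total → factor 320/20 = 16
Dilution factor to tube C = 1000; to tube F = 3.2 × 10^6
[tube C]/[tube F] = (factor to tube F)/(factor to tube C) = 3.2 × 10^6/1000 = 3.20 × 10^3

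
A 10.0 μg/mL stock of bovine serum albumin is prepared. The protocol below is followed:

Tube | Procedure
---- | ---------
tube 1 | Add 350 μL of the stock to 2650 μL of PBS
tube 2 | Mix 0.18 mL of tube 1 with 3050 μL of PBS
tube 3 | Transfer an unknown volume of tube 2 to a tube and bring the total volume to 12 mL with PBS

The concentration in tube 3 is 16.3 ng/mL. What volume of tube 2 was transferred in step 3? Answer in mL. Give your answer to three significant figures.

3.01 mL

Step 1: 350 μL + 2650 μL = 3000 μL total → factor 3000/350 = 8.5714
Step 2: 0.18 mL + 3050 μL = 3.23 mL total → factor 3.23/0.18 = 17.944
Step 3: v brought to 12 mL → factor = 12 mL/v
Product of known-step factors = 153.81
Overall factor = 10.0 μg/mL / (16.3 ng/mL) = 613.5
Step-3 factor = 613.5 / 153.81 = 3.9887
v = 12 mL / 3.9887 = 3.01 mL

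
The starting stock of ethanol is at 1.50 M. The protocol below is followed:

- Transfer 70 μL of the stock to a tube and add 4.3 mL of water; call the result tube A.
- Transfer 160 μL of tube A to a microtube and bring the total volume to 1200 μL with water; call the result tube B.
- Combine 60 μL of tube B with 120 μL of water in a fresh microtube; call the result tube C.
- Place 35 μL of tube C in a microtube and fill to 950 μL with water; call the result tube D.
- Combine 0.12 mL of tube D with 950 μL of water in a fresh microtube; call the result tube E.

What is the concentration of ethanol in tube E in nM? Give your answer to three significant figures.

4.41 × 10^3 nM

Step 1: 70 μL + 4.3 mL = 4370 μL total → factor 4370/70 = 62.429
Step 2: 160 μL brought to 1200 μL → factor 1200/160 = 7.5
Step 3: 60 μL + 120 μL = 180 μL total → factor 180/60 = 3
Step 4: 35 μL brought to 950 μL → factor 950/35 = 27.143
Step 5: 0.12 mL + 950 μL = 1.07 mL total → factor 1.07/0.12 = 8.9167
Overall dilution factor = 62.429 × 7.5 × 3 × 27.143 × 8.9167 = 3.3996 × 10^5
Final = 1.50 M / 3.3996 × 10^5 = 4.412 × 10^-6 M = 4.41 × 10^3 nM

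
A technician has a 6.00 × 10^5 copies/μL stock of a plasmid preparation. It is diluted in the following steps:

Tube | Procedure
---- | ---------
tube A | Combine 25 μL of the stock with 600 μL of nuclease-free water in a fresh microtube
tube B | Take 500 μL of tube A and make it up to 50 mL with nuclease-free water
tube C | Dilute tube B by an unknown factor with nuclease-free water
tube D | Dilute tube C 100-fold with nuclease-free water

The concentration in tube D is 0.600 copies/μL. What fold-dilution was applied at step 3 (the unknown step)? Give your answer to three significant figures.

Step 1: 25 μL + 600 μL = 625 μL total → factor 625/25 = 25
Step 2: 500 μL brought to 50 mL → factor 50000/500 = 100
Step 3: unknown factor x
Step 4: 100-fold → factor 100
Product of known-step factors = 2.5 × 10^5
Overall factor = 6.00 × 10^5 copies/μL / (0.600 copies/μL) = 1 × 10^6
x = 1 × 10^6 / 2.5 × 10^5 = 4.00

4.00-fold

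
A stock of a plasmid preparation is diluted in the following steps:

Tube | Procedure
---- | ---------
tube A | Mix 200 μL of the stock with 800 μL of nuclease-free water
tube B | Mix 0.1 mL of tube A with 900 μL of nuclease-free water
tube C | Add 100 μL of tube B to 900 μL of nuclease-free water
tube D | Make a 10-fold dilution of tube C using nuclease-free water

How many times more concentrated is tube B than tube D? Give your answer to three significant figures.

100

Step 1: 200 μL + 800 μL = 1000 μL total → factor 1000/200 = 5
Step 2: 0.1 mL + 900 μL = 1 mL total → factor 1/0.1 = 10
Step 3: 100 μL + 900 μL = 1000 μL total → factor 1000/100 = 10
Step 4: 10-fold → factor 10
Dilution factor to tube B = 50; to tube D = 5000
[tube B]/[tube D] = (factor to tube D)/(factor to tube B) = 5000/50 = 100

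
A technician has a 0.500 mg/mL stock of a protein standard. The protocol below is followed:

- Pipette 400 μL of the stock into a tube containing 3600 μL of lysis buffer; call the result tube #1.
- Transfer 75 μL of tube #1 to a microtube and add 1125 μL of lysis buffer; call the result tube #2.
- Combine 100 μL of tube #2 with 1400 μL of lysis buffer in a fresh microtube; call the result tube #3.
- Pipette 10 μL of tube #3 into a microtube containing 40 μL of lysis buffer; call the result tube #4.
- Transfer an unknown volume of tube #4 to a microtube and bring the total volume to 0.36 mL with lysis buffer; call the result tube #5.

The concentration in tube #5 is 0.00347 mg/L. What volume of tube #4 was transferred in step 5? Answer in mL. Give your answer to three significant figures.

0.0300 mL

Step 1: 400 μL + 3600 μL = 4000 μL total → factor 4000/400 = 10
Step 2: 75 μL + 1125 μL = 1200 μL total → factor 1200/75 = 16
Step 3: 100 μL + 1400 μL = 1500 μL total → factor 1500/100 = 15
Step 4: 10 μL + 40 μL = 50 μL total → factor 50/10 = 5
Step 5: v brought to 0.36 mL → factor = 0.36 mL/v
Product of known-step factors = 12000
Overall factor = 0.500 mg/mL / (0.00347 mg/L) = 1.4409 × 10^5
Step-5 factor = 1.4409 × 10^5 / 12000 = 12.008
v = 0.36 mL / 12.008 = 0.0300 mL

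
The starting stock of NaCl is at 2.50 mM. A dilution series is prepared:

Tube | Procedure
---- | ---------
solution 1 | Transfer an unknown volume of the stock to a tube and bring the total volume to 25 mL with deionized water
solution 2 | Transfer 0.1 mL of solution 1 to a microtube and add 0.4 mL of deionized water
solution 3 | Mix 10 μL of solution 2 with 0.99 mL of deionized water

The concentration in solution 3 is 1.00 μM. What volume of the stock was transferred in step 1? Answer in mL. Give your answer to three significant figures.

5.00 mL

Step 1: v brought to 25 mL → factor = 25 mL/v
Step 2: 0.1 mL + 0.4 mL = 0.5 mL total → factor 0.5/0.1 = 5
Step 3: 10 μL + 0.99 mL = 1000 μL total → factor 1000/10 = 100
Product of known-step factors = 500
Overall factor = 2.50 mM / (1.00 μM) = 2500
Step-1 factor = 2500 / 500 = 5
v = 25 mL / 5 = 5.00 mL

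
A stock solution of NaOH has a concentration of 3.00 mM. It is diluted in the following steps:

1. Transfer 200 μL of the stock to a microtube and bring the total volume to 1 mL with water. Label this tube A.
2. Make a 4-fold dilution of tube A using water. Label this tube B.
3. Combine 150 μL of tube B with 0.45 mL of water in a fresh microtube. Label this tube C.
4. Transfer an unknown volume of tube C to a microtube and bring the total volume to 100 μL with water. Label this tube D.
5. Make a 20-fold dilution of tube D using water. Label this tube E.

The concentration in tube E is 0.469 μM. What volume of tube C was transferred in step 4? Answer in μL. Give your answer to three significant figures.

Step 1: 200 μL brought to 1 mL → factor 1000/200 = 5
Step 2: 4-fold → factor 4
Step 3: 150 μL + 0.45 mL = 600 μL total → factor 600/150 = 4
Step 4: v brought to 100 μL → factor = 100 μL/v
Step 5: 20-fold → factor 20
Product of known-step factors = 1600
Overall factor = 3.00 mM / (0.469 μM) = 6396.6
Step-4 factor = 6396.6 / 1600 = 3.9979
v = 100 μL / 3.9979 = 25.0 μL

25.0 μL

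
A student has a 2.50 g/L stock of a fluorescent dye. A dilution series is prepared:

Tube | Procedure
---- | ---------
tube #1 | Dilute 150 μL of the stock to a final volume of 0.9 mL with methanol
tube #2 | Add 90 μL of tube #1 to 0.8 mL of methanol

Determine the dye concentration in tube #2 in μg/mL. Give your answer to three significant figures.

42.1 μg/mL

Step 1: 150 μL brought to 0.9 mL → factor 900/150 = 6
Step 2: 90 μL + 0.8 mL = 890 μL total → factor 890/90 = 9.8889
Overall dilution factor = 6 × 9.8889 = 59.333
Final = 2.50 g/L / 59.333 = 0.04213 g/L = 42.1 μg/mL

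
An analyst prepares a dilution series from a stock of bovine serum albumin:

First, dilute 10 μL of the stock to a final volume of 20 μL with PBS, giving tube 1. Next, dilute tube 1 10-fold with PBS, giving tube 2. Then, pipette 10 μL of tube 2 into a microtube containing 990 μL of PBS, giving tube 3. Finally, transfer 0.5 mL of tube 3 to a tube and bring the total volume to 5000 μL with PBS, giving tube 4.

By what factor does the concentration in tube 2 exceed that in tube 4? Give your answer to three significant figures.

Step 1: 10 μL brought to 20 μL → factor 20/10 = 2
Step 2: 10-fold → factor 10
Step 3: 10 μL + 990 μL = 1000 μL total → factor 1000/10 = 100
Step 4: 0.5 mL brought to 5000 μL → factor 5/0.5 = 10
Dilution factor to tube 2 = 20; to tube 4 = 20000
[tube 2]/[tube 4] = (factor to tube 4)/(factor to tube 2) = 20000/20 = 1.00 × 10^3

1.00 × 10^3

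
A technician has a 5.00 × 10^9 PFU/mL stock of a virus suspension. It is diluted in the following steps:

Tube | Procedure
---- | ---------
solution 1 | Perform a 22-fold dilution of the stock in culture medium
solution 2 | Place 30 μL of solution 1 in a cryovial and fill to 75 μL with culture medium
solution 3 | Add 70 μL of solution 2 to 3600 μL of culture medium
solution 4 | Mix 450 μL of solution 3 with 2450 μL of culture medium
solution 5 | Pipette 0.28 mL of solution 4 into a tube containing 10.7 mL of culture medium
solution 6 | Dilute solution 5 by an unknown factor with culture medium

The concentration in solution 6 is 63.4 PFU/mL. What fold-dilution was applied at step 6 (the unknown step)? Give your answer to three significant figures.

Step 1: 22-fold → factor 22
Step 2: 30 μL brought to 75 μL → factor 75/30 = 2.5
Step 3: 70 μL + 3600 μL = 3670 μL total → factor 3670/70 = 52.429
Step 4: 450 μL + 2450 μL = 2900 μL total → factor 2900/450 = 6.4444
Step 5: 0.28 mL + 10.7 mL = 10.98 mL total → factor 10.98/0.28 = 39.214
Step 6: unknown factor x
Product of known-step factors = 7.2872 × 10^5
Overall factor = 5.00 × 10^9 PFU/mL / (63.4 PFU/mL) = 7.8864 × 10^7
x = 7.8864 × 10^7 / 7.2872 × 10^5 = 108

108-fold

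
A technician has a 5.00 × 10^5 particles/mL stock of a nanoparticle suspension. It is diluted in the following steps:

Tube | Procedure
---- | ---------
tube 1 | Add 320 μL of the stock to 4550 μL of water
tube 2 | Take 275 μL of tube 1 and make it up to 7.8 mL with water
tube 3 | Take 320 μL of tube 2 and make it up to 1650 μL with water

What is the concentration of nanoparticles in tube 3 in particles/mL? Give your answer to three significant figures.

Step 1: 320 μL + 4550 μL = 4870 μL total → factor 4870/320 = 15.219
Step 2: 275 μL brought to 7.8 mL → factor 7800/275 = 28.364
Step 3: 320 μL brought to 1650 μL → factor 1650/320 = 5.1562
Overall dilution factor = 15.219 × 28.364 × 5.1562 = 2225.7
Final = 5.00 × 10^5 particles/mL / 2225.7 = 225 particles/mL

225 particles/mL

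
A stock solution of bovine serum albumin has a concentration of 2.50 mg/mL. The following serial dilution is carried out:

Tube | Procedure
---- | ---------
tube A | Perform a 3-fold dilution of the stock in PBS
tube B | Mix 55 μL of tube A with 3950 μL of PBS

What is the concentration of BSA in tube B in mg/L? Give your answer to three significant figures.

Step 1: 3-fold → factor 3
Step 2: 55 μL + 3950 μL = 4005 μL total → factor 4005/55 = 72.818
Overall dilution factor = 3 × 72.818 = 218.45
Final = 2.50 mg/mL / 218.45 = 0.01144 mg/mL = 11.4 mg/L

11.4 mg/L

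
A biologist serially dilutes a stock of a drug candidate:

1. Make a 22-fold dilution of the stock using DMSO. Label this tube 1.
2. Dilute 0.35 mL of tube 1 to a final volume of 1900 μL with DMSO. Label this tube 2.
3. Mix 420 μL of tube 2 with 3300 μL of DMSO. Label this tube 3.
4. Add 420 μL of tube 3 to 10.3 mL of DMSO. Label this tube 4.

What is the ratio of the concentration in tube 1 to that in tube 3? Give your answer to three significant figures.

Step 1: 22-fold → factor 22
Step 2: 0.35 mL brought to 1900 μL → factor 1.9/0.35 = 5.4286
Step 3: 420 μL + 3300 μL = 3720 μL total → factor 3720/420 = 8.8571
Dilution factor to tube 1 = 22; to tube 3 = 1057.8
[tube 1]/[tube 3] = (factor to tube 3)/(factor to tube 1) = 1057.8/22 = 48.1

48.1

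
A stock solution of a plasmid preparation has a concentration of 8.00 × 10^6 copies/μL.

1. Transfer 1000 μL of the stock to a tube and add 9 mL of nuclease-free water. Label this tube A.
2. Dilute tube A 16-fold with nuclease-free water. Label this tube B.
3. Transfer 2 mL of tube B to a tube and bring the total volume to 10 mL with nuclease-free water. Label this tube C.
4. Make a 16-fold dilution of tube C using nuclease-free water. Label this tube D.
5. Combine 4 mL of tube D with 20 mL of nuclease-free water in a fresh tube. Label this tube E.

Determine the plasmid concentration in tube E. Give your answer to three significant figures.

Step 1: 1000 μL + 9 mL = 10000 μL total → factor 10000/1000 = 10
Step 2: 16-fold → factor 16
Step 3: 2 mL brought to 10 mL → factor 10/2 = 5
Step 4: 16-fold → factor 16
Step 5: 4 mL + 20 mL = 24 mL total → factor 24/4 = 6
Overall dilution factor = 10 × 16 × 5 × 16 × 6 = 76800
Final = 8.00 × 10^6 copies/μL / 76800 = 104 copies/μL

104 copies/μL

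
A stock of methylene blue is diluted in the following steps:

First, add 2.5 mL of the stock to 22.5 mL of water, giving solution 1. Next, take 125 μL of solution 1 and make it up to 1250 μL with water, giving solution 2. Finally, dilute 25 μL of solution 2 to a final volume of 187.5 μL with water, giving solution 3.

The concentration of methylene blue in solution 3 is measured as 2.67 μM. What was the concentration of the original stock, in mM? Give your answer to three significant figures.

2.00 mM

Step 1: 2.5 mL + 22.5 mL = 25 mL total → factor 25/2.5 = 10
Step 2: 125 μL brought to 1250 μL → factor 1250/125 = 10
Step 3: 25 μL brought to 187.5 μL → factor 187.5/25 = 7.5
Overall dilution factor = 10 × 10 × 7.5 = 750
Stock = 2.67 μM × 750 = 2002 μM = 2.00 mM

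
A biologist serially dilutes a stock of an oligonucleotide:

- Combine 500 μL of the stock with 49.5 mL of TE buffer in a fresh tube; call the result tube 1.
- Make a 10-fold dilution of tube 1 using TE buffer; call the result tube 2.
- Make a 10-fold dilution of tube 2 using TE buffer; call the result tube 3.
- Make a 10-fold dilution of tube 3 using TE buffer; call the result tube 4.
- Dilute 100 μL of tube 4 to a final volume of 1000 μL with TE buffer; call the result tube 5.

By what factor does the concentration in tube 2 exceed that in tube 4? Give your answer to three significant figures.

Step 1: 500 μL + 49.5 mL = 50000 μL total → factor 50000/500 = 100
Step 2: 10-fold → factor 10
Step 3: 10-fold → factor 10
Step 4: 10-fold → factor 10
Dilution factor to tube 2 = 1000; to tube 4 = 1 × 10^5
[tube 2]/[tube 4] = (factor to tube 4)/(factor to tube 2) = 1 × 10^5/1000 = 100

100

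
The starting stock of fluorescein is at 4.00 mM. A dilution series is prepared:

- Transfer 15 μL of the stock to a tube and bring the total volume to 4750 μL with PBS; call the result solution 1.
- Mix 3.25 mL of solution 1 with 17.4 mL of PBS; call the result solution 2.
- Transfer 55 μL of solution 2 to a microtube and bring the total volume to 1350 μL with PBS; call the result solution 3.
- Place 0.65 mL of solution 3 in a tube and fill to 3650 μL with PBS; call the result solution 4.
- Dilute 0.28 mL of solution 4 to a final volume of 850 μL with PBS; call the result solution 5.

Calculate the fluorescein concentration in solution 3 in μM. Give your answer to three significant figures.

Step 1: 15 μL brought to 4750 μL → factor 4750/15 = 316.67
Step 2: 3.25 mL + 17.4 mL = 20.65 mL total → factor 20.65/3.25 = 6.3538
Step 3: 55 μL brought to 1350 μL → factor 1350/55 = 24.545
Dilution factor through solution 3 = 316.67 × 6.3538 × 24.545 = 49387
[solution 3] = 4.00 mM / 49387 = 8.099 × 10^-5 mM = 0.0810 μM

0.0810 μM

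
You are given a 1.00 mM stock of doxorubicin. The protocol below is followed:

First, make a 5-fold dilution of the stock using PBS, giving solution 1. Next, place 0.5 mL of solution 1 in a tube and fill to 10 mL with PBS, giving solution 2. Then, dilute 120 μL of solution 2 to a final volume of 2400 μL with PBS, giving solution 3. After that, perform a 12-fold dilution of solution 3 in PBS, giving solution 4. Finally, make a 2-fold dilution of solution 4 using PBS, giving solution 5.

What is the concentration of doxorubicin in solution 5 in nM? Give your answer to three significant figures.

20.8 nM

Step 1: 5-fold → factor 5
Step 2: 0.5 mL brought to 10 mL → factor 10/0.5 = 20
Step 3: 120 μL brought to 2400 μL → factor 2400/120 = 20
Step 4: 12-fold → factor 12
Step 5: 2-fold → factor 2
Overall dilution factor = 5 × 20 × 20 × 12 × 2 = 48000
Final = 1.00 mM / 48000 = 2.083 × 10^-5 mM = 20.8 nM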